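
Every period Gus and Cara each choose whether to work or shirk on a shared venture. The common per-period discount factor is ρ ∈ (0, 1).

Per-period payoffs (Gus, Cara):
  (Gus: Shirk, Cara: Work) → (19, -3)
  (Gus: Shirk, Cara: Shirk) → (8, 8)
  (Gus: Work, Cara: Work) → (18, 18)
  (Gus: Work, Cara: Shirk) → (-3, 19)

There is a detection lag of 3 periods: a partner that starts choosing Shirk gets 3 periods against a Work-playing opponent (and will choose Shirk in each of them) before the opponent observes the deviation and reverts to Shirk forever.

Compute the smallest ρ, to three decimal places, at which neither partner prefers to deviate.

0.450

The best deviation is to choose Shirk for all 3 undetected periods, earning 19 each, then 8 forever once detected.
Deviation value: 19(1−ρ^3)/(1−ρ) + 8ρ^3/(1−ρ); cooperation value: 18/(1−ρ).
IC: 18 ≥ 19(1−ρ^3) + 8ρ^3 = 19 − 11ρ^3.
So ρ^3 ≥ 1/11, giving ρ ≥ (1/11)^(1/3) ≈ 0.450.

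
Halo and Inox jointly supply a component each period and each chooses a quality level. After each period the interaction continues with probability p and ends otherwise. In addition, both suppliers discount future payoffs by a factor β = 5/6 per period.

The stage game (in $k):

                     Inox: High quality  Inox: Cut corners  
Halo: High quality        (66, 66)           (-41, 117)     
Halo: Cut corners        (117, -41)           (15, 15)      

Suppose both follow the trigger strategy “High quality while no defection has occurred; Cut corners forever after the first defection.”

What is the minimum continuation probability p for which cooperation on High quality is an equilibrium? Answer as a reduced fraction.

With continuation probability p and discount β, the effective per-period discount factor is βp.
Grim-trigger IC: βp ≥ (117−66)/(117−15) = 1/2.
So p ≥ (1/2)/(5/6) = 3/5.

3/5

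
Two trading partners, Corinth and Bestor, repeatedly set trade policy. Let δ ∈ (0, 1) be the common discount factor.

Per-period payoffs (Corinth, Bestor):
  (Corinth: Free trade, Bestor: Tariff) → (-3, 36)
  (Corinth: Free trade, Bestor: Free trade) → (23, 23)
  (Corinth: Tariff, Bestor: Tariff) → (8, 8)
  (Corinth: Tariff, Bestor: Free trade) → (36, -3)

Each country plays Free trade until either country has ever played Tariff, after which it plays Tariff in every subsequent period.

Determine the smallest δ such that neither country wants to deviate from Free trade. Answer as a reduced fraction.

Under grim trigger the critical discount factor is (T−C)/(T−P) with T = 36, C = 23, P = 8.
δ* = (36−23)/(36−8) = 13/28.

13/28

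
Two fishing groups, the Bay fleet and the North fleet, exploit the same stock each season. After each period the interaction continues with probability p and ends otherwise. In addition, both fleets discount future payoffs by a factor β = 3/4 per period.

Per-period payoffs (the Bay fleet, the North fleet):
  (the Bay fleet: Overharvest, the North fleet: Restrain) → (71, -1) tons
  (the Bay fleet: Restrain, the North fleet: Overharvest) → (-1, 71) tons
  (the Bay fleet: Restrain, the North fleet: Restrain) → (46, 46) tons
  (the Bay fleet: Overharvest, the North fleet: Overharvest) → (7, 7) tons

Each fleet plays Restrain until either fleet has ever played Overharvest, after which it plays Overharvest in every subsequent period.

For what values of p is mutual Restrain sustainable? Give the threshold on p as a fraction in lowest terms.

With continuation probability p and discount β, the effective per-period discount factor is βp.
Grim-trigger IC: βp ≥ (71−46)/(71−7) = 25/64.
So p ≥ (25/64)/(3/4) = 25/48.

25/48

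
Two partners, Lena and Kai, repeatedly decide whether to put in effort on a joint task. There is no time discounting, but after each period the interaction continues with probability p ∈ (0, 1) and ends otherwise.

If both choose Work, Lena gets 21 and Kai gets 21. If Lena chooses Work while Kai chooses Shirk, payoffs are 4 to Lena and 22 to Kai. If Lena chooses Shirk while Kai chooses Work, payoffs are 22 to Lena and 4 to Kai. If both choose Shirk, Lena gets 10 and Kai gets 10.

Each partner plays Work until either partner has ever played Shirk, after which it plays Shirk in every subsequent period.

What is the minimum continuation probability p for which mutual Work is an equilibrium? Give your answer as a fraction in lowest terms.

1/12

With no time discounting, the continuation probability p plays the role of the discount factor.
Grim-trigger IC: 21/(1−p) ≥ 22 + 10p/(1−p) ⇒ p ≥ (22−21)/(22−10) = 1/12.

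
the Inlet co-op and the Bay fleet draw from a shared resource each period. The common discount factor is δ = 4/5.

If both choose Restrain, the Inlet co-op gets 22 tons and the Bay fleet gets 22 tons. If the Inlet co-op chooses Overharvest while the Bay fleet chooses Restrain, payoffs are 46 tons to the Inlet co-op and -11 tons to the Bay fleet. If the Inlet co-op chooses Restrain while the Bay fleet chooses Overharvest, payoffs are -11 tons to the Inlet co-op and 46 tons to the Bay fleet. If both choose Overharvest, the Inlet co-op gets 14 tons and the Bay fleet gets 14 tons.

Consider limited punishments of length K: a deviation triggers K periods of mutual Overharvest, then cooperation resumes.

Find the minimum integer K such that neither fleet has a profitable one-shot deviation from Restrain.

No profitable deviation requires (22−14)(δ+…+δ^K) ≥ 46−22, i.e. δ+…+δ^K ≥ 3 ≈ 3.0000.
With δ = 4/5, the partial sums are K=1: 0.8000, K=2: 1.4400, …, K=5: 2.6893, K=6: 2.9514, K=7: 3.1611.
K = 7 is the first length at which the sum reaches 3.0000.

7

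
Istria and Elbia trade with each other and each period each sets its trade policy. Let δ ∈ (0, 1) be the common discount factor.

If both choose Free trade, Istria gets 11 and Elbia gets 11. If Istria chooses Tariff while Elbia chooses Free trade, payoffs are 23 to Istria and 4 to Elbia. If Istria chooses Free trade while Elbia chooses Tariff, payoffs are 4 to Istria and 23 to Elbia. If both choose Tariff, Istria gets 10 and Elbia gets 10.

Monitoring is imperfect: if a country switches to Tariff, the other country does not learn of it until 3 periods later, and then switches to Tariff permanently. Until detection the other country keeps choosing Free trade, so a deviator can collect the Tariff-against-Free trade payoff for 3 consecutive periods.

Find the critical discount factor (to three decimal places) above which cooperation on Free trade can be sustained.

0.974

A deviator earns 23 for 3 periods, then 10 forever; cooperating earns 11 forever. Multiplying the IC by (1−δ):
11 ≥ 23(1−δ^3) + 10δ^3, so 13·δ^3 ≥ 12 and δ^3 ≥ 12/13.
δ ≥ (12/13)^(1/3) ≈ 0.974.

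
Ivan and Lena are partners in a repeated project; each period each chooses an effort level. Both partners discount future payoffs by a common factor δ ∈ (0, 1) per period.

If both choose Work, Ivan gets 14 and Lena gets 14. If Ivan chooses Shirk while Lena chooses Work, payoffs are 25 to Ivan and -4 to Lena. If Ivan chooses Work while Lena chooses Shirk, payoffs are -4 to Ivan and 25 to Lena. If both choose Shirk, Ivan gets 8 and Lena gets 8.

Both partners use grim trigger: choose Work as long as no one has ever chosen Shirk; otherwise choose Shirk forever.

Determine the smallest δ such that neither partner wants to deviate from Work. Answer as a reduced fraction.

11/17

One-period gain from deviating is 25 − 14 = 11. The loss is 14 − 8 = 6 in every subsequent period, with present value 6·δ/(1−δ).
Deviation is unprofitable when 6·δ/(1−δ) ≥ 11, i.e. δ/(1−δ) ≥ 11/6.
Equivalently δ ≥ 11/(11+6) = 11/17.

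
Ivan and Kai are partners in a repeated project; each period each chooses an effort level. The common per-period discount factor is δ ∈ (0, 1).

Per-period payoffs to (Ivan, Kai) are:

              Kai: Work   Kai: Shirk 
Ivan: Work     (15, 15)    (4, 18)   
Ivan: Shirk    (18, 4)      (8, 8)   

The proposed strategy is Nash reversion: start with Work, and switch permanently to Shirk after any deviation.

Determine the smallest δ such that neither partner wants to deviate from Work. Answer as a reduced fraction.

Cooperation forever yields 15 each period: 15/(1−δ).
Deviating yields 18 once, then 8 forever: 18 + 8δ/(1−δ).
No profitable deviation requires 15/(1−δ) ≥ 18 + 8δ/(1−δ).
Multiplying by (1−δ): 15 ≥ 18(1−δ) + 8δ = 18 − 10δ.
So 10δ ≥ 3, i.e. δ ≥ 3/10.

3/10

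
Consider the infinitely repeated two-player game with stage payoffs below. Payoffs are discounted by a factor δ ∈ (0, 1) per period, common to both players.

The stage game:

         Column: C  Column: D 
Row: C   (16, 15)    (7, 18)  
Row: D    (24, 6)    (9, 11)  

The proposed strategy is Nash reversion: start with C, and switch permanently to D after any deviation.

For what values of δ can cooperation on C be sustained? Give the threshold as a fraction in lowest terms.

8/15

Row: cooperation gives 16 each period; deviation gives 24 once then 9 forever.
  16/(1−δ) ≥ 24 + 9δ/(1−δ) ⇒ δ ≥ 8/15.
Column: cooperation gives 15 each period; deviation gives 18 once then 11 forever.
  δ ≥ 3/7.
Both must hold, so the binding constraint is Row's: δ ≥ 8/15.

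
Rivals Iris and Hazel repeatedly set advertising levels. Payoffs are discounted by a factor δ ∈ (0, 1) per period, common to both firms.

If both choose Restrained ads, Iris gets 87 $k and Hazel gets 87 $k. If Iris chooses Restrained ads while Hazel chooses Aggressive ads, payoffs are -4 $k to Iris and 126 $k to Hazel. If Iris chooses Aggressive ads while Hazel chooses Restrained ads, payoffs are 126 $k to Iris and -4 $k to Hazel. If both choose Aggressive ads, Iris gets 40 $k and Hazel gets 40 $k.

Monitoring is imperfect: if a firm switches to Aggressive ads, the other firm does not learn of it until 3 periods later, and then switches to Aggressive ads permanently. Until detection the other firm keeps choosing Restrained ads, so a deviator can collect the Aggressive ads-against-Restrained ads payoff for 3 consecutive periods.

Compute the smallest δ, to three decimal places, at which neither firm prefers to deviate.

A deviator earns 126 for 3 periods, then 40 forever; cooperating earns 87 forever. Multiplying the IC by (1−δ):
87 ≥ 126(1−δ^3) + 40δ^3, so 86·δ^3 ≥ 39 and δ^3 ≥ 39/86.
δ ≥ (39/86)^(1/3) ≈ 0.768.

0.768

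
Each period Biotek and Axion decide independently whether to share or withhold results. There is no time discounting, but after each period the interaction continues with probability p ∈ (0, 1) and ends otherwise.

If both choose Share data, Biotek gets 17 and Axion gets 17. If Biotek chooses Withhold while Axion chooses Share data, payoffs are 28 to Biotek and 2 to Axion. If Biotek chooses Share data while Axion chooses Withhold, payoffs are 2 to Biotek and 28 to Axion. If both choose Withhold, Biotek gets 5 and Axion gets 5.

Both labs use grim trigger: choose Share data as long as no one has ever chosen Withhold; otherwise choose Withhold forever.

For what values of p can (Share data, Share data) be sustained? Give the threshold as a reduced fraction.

Expected cooperation value is 17 + p·17 + p²·17 + … = 17/(1−p); deviation gives 28 + p·5/(1−p).
17 ≥ 28(1−p) + 5p ⇒ 23p ≥ 11 ⇒ p ≥ 11/23.

11/23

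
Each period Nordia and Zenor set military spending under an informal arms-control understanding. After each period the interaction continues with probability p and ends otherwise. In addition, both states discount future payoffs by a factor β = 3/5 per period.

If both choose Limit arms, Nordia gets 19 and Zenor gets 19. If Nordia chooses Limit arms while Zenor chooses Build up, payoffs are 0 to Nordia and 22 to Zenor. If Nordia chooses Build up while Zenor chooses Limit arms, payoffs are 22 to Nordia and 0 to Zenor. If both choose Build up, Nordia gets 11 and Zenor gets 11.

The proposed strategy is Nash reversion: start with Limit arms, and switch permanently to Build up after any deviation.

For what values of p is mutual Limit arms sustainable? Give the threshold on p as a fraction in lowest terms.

With continuation probability p and discount β, the effective per-period discount factor is βp.
Grim-trigger IC: βp ≥ (22−19)/(22−11) = 3/11.
So p ≥ (3/11)/(3/5) = 5/11.

5/11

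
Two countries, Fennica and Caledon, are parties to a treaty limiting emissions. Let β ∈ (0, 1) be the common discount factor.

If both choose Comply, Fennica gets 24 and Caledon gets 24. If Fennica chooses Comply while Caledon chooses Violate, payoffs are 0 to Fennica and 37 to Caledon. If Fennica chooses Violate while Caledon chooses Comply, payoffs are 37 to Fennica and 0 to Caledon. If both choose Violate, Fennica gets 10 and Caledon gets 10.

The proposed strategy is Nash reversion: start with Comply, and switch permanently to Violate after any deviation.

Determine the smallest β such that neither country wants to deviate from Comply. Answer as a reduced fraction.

One-period gain from deviating is 37 − 24 = 13. The loss is 24 − 10 = 14 in every subsequent period, with present value 14·β/(1−β).
Deviation is unprofitable when 14·β/(1−β) ≥ 13, i.e. β/(1−β) ≥ 13/14.
Equivalently β ≥ 13/(13+14) = 13/27.

13/27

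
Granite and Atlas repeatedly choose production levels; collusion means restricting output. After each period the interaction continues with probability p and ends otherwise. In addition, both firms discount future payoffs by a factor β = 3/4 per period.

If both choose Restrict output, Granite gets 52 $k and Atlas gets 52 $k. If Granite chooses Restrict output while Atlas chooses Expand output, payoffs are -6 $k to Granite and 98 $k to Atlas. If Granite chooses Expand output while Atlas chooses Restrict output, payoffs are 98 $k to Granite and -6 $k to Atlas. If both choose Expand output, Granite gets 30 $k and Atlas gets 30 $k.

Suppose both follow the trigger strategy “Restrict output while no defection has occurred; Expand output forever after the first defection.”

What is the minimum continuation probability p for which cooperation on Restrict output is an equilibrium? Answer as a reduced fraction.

46/51

With continuation probability p and discount β, the effective per-period discount factor is βp.
Grim-trigger IC: βp ≥ (98−52)/(98−30) = 23/34.
So p ≥ (23/34)/(3/4) = 46/51.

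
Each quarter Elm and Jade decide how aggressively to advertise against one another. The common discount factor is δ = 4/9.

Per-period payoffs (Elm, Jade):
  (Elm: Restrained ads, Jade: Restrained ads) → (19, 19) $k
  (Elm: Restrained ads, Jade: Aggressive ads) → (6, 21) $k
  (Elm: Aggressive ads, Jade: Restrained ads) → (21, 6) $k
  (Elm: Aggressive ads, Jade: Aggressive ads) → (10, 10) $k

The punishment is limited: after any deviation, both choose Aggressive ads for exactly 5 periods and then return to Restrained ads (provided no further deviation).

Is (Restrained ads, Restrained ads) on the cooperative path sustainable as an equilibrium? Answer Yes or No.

Yes

Comparing payoff streams over the 6 periods until play realigns: cooperate → 19(1+δ+…+δ^5); deviate → 21 + 10(δ+…+δ^5).
Cooperation is sustained iff (19−10)(δ+…+δ^5) ≥ 21−19.
δ+…+δ^5 = 4/9·(1−(4/9)^5)/(1−4/9) = 0.7861, and (21−19)/(19−10) = 0.2222.
0.7861 ≥ 0.2222, so cooperation is sustainable.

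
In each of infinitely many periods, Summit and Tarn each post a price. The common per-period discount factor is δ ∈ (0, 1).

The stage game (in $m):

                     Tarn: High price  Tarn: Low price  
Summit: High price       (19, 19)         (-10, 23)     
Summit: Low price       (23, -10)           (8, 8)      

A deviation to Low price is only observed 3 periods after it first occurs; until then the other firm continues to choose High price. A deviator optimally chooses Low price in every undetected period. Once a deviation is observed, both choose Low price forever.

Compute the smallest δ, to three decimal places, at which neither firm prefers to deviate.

0.644

A deviator earns 23 for 3 periods, then 8 forever; cooperating earns 19 forever. Multiplying the IC by (1−δ):
19 ≥ 23(1−δ^3) + 8δ^3, so 15·δ^3 ≥ 4 and δ^3 ≥ 4/15.
δ ≥ (4/15)^(1/3) ≈ 0.644.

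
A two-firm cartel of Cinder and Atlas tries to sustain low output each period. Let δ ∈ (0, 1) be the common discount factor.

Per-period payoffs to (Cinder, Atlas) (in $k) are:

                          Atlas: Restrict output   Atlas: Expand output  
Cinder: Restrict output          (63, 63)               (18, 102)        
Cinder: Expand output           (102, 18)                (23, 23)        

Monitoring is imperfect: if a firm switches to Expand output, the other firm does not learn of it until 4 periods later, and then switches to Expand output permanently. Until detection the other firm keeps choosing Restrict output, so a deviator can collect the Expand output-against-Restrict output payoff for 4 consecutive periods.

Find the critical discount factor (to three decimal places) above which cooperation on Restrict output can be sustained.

0.838

The best deviation is to choose Expand output for all 4 undetected periods, earning 102 each, then 23 forever once detected.
Deviation value: 102(1−δ^4)/(1−δ) + 23δ^4/(1−δ); cooperation value: 63/(1−δ).
IC: 63 ≥ 102(1−δ^4) + 23δ^4 = 102 − 79δ^4.
So δ^4 ≥ 39/79, giving δ ≥ (39/79)^(1/4) ≈ 0.838.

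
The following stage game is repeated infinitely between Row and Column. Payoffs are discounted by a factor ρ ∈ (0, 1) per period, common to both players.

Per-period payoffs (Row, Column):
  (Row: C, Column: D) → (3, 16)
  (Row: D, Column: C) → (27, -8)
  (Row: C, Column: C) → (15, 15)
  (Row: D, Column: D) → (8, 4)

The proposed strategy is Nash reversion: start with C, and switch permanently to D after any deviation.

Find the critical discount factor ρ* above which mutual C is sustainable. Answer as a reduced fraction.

Row: cooperation gives 15 each period; deviation gives 27 once then 8 forever.
  15/(1−ρ) ≥ 27 + 8ρ/(1−ρ) ⇒ ρ ≥ 12/19.
Column: cooperation gives 15 each period; deviation gives 16 once then 4 forever.
  ρ ≥ 1/12.
Both must hold, so the binding constraint is Row's: ρ ≥ 12/19.

12/19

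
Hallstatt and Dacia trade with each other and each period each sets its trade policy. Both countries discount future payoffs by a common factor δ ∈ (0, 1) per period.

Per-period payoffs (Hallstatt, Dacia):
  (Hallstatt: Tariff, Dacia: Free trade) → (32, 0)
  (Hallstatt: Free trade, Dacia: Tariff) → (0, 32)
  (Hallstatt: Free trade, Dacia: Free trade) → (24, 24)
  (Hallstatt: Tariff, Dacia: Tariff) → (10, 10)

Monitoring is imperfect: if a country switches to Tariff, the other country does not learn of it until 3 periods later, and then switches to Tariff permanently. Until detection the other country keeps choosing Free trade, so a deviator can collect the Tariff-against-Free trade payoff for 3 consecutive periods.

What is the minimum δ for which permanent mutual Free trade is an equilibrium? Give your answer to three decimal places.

0.714

Deviating for the 3 undetected periods gains 32−24 = 8 per period over cooperation, then loses 24−10 = 14 per period forever once punishment starts.
Gain: 8(1 + δ + … + δ^2); loss: 14·δ^3/(1−δ).
No profitable deviation ⇔ 8(1−δ^3) ≤ 14·δ^3, i.e. δ^3 ≥ 8/(8+14) = 4/11.
Hence δ ≥ (4/11)^(1/3) ≈ 0.714.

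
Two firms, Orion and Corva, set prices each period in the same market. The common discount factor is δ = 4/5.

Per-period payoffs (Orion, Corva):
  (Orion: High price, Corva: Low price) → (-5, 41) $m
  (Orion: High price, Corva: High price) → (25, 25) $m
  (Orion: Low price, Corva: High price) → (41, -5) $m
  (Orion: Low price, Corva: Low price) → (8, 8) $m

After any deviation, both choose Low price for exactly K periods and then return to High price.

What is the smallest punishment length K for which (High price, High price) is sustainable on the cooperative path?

IC: δ(1−δ^K)/(1−δ) ≥ (41−25)/(25−8) = 16/17.
With δ = 4/5: need 1 − δ^K ≥ 16/17·(1−4/5)/(4/5), i.e. δ^K ≤ 0.7647.
Since (4/5)^1 = 0.8000 and (4/5)^2 = 0.6400, the smallest such K is 2.

2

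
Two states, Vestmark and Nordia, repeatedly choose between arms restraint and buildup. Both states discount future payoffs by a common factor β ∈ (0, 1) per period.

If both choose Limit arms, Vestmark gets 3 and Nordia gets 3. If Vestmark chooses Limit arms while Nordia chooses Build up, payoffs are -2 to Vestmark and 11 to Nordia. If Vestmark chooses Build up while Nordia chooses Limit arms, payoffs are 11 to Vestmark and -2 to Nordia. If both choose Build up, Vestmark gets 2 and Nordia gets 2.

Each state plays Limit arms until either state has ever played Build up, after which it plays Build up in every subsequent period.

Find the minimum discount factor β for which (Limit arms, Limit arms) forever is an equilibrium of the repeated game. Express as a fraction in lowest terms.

8/9

Under grim trigger the critical discount factor is (T−C)/(T−P) with T = 11, C = 3, P = 2.
β* = (11−3)/(11−2) = 8/9.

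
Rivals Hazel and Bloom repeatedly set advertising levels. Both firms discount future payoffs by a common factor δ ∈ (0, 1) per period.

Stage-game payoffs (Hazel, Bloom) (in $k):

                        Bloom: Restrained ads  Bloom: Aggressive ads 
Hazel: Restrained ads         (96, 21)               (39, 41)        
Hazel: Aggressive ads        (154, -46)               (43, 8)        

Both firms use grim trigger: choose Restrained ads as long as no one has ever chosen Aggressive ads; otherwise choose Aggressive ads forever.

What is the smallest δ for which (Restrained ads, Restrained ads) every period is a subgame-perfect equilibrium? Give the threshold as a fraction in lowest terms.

For Hazel: deviation gain 154−96 = 58, per-period punishment loss 96−43 = 53. IC gives δ ≥ 58/111.
For Bloom: gain 20, loss 13 per period, so δ ≥ 20/33.
The tighter constraint is Bloom's, so cooperation needs δ ≥ 20/33.

20/33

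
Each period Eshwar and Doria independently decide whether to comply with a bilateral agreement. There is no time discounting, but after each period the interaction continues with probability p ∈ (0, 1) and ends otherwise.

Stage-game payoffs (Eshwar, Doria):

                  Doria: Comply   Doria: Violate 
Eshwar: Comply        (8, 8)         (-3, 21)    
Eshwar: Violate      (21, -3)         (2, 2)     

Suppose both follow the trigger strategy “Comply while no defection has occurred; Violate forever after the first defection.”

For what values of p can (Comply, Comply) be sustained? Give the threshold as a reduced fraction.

Expected cooperation value is 8 + p·8 + p²·8 + … = 8/(1−p); deviation gives 21 + p·2/(1−p).
8 ≥ 21(1−p) + 2p ⇒ 19p ≥ 13 ⇒ p ≥ 13/19.

13/19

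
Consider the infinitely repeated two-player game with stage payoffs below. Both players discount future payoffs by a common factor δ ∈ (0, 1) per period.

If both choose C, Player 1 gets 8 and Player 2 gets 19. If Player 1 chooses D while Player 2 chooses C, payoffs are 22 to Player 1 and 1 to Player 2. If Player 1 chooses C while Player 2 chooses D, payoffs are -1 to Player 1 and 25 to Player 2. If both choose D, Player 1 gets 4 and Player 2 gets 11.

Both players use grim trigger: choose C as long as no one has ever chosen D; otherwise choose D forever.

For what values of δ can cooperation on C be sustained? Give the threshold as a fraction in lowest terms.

For Player 1: deviation gain 22−8 = 14, per-period punishment loss 8−4 = 4. IC gives δ ≥ 14/18 = 7/9.
For Player 2: gain 6, loss 8 per period, so δ ≥ 6/14 = 3/7.
The tighter constraint is Player 1's, so cooperation needs δ ≥ 7/9.

7/9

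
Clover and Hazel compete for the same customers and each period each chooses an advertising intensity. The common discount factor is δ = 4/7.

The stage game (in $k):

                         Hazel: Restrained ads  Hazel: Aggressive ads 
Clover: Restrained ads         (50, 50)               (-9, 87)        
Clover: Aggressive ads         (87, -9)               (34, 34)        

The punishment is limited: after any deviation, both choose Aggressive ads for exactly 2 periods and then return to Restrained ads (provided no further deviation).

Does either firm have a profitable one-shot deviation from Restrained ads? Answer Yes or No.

A one-shot deviation gives 87 now, then 34 for 2 periods, then back to 50.
Gain from deviating: (87−50) today; loss: (50−34) in each of the next 2 periods.
No-deviation condition: (50−34)(δ+…+δ^2) ≥ 87−50, i.e. δ+…+δ^2 ≥ 37/16.
At δ = 4/7: δ+…+δ^2 = 0.8980 < 2.3125.
So cooperation is not sustainable.

Yes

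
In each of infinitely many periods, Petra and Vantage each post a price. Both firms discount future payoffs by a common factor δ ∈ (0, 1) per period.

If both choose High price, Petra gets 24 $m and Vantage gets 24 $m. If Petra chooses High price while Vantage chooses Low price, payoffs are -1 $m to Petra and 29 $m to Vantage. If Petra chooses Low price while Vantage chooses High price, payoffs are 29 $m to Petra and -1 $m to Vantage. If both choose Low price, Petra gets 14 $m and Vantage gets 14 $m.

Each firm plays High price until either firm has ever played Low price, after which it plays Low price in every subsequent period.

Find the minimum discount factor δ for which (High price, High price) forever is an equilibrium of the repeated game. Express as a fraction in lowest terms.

Cooperation forever yields 24 each period: 24/(1−δ).
Deviating yields 29 once, then 14 forever: 29 + 14δ/(1−δ).
No profitable deviation requires 24/(1−δ) ≥ 29 + 14δ/(1−δ).
Multiplying by (1−δ): 24 ≥ 29(1−δ) + 14δ = 29 − 15δ.
So 15δ ≥ 5, i.e. δ ≥ 5/15 = 1/3.

1/3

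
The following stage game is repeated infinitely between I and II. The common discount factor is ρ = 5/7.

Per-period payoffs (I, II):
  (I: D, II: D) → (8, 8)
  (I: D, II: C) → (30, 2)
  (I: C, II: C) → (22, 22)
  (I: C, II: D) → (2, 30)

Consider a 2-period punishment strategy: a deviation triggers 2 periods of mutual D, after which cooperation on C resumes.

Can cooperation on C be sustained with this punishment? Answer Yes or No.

Yes

A one-shot deviation gives 30 now, then 8 for 2 periods, then back to 22.
Gain from deviating: (30−22) today; loss: (22−8) in each of the next 2 periods.
No-deviation condition: (22−8)(ρ+…+ρ^2) ≥ 30−22, i.e. ρ+…+ρ^2 ≥ 4/7.
At ρ = 5/7: ρ+…+ρ^2 = 1.2245 ≥ 0.5714.
So cooperation is sustainable.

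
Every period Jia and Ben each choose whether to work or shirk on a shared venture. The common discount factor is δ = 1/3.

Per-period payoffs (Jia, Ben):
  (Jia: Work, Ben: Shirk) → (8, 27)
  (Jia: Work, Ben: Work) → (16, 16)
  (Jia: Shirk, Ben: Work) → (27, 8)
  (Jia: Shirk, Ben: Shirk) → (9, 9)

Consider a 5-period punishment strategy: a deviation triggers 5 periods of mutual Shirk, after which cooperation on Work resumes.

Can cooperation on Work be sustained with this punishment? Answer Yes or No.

No

A one-shot deviation gives 27 now, then 9 for 5 periods, then back to 16.
Gain from deviating: (27−16) today; loss: (16−9) in each of the next 5 periods.
No-deviation condition: (16−9)(δ+…+δ^5) ≥ 27−16, i.e. δ+…+δ^5 ≥ 11/7.
At δ = 1/3: δ+…+δ^5 = 0.4979 < 1.5714.
So cooperation is not sustainable.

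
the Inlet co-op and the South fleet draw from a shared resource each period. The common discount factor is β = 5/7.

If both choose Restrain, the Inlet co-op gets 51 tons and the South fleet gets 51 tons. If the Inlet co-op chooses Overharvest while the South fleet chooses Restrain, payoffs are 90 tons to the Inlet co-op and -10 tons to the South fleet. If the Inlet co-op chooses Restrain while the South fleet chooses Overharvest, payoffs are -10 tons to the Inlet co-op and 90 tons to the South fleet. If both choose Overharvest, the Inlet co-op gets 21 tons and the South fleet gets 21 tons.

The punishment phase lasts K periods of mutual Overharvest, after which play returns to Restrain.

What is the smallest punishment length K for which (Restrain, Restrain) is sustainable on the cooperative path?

IC: β(1−β^K)/(1−β) ≥ (90−51)/(51−21) = 13/10.
With β = 5/7: need 1 − β^K ≥ 13/10·(1−5/7)/(5/7), i.e. β^K ≤ 0.4800.
Since (5/7)^2 = 0.5102 and (5/7)^3 = 0.3644, the smallest such K is 3.

3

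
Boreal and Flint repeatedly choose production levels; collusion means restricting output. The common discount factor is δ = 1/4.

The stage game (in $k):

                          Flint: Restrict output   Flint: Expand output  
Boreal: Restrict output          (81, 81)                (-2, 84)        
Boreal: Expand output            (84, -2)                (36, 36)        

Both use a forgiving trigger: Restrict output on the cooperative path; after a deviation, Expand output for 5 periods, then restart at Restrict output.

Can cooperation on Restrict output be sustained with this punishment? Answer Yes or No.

Yes

IC: δ+…+δ^5 ≥ (84−81)/(81−36) = 1/15.
At δ = 1/4: partial sum = 0.3330 ≥ 0.0667. Cooperation sustainable.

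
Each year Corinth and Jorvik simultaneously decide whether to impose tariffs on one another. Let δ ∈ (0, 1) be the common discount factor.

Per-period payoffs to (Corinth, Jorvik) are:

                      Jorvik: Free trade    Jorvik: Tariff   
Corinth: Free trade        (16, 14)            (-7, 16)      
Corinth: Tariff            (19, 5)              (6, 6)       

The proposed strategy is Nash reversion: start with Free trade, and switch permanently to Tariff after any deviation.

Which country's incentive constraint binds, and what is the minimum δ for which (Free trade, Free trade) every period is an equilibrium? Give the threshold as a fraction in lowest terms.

Corinth: cooperation gives 16 each period; deviation gives 19 once then 6 forever.
  16/(1−δ) ≥ 19 + 6δ/(1−δ) ⇒ δ ≥ 3/13.
Jorvik: cooperation gives 14 each period; deviation gives 16 once then 6 forever.
  δ ≥ 2/10 = 1/5.
Both must hold, so the binding constraint is Corinth's: δ ≥ 3/13.

Corinth; δ ≥ 3/13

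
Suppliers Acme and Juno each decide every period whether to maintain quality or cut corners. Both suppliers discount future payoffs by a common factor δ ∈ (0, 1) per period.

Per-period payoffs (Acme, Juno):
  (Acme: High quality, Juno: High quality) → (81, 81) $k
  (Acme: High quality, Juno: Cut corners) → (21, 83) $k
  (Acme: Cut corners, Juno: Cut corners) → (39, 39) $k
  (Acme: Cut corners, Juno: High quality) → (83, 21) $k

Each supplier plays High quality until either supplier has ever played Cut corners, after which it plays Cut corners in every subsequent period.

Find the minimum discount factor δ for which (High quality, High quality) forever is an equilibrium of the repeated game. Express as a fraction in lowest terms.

1/22

81/(1−δ) ≥ 83 + 39δ/(1−δ)
81 ≥ 83 − 44δ
δ ≥ 2/44 = 1/22.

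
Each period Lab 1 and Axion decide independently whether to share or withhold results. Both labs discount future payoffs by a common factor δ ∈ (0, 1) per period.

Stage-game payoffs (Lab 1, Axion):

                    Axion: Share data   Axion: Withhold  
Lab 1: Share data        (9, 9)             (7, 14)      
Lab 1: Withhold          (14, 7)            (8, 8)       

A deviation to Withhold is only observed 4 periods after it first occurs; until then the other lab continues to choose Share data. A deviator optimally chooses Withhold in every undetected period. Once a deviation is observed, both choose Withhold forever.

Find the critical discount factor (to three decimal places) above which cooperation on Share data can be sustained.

0.955

The best deviation is to choose Withhold for all 4 undetected periods, earning 14 each, then 8 forever once detected.
Deviation value: 14(1−δ^4)/(1−δ) + 8δ^4/(1−δ); cooperation value: 9/(1−δ).
IC: 9 ≥ 14(1−δ^4) + 8δ^4 = 14 − 6δ^4.
So δ^4 ≥ 5/6, giving δ ≥ (5/6)^(1/4) ≈ 0.955.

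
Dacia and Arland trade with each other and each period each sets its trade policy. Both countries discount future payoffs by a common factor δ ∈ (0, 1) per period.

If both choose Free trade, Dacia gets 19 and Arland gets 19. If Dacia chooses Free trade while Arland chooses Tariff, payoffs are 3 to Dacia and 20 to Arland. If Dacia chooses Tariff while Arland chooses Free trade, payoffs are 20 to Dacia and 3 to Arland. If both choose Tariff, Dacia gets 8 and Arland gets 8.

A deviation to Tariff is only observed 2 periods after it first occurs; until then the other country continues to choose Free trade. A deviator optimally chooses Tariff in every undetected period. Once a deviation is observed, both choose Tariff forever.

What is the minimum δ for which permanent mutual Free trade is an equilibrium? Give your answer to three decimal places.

0.289

Deviating for the 2 undetected periods gains 20−19 = 1 per period over cooperation, then loses 19−8 = 11 per period forever once punishment starts.
Gain: 1(1 + δ + … + δ^1); loss: 11·δ^2/(1−δ).
No profitable deviation ⇔ 1(1−δ^2) ≤ 11·δ^2, i.e. δ^2 ≥ 1/(1+11) = 1/12.
Hence δ ≥ (1/12)^(1/2) ≈ 0.289.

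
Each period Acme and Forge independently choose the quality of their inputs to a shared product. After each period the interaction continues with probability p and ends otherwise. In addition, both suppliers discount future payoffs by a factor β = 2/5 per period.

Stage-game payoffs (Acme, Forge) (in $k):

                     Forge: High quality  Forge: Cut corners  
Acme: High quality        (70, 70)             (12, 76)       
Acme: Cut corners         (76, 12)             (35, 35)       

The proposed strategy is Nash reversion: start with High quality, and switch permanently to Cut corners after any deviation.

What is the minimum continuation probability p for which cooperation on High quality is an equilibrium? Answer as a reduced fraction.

With continuation probability p and discount β, the effective per-period discount factor is βp.
Grim-trigger IC: βp ≥ (76−70)/(76−35) = 6/41.
So p ≥ (6/41)/(2/5) = 15/41.

15/41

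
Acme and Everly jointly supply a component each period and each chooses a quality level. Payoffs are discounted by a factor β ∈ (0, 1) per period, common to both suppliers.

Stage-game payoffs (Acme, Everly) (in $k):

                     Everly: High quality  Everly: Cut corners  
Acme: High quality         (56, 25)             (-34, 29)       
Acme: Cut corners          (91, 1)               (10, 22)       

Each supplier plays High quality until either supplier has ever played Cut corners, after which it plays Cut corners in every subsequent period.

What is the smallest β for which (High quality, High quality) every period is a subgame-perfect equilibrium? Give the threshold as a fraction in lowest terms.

4/7

Acme: cooperation gives 56 each period; deviation gives 91 once then 10 forever.
  56/(1−β) ≥ 91 + 10β/(1−β) ⇒ β ≥ 35/81.
Everly: cooperation gives 25 each period; deviation gives 29 once then 22 forever.
  β ≥ 4/7.
Both must hold, so the binding constraint is Everly's: β ≥ 4/7.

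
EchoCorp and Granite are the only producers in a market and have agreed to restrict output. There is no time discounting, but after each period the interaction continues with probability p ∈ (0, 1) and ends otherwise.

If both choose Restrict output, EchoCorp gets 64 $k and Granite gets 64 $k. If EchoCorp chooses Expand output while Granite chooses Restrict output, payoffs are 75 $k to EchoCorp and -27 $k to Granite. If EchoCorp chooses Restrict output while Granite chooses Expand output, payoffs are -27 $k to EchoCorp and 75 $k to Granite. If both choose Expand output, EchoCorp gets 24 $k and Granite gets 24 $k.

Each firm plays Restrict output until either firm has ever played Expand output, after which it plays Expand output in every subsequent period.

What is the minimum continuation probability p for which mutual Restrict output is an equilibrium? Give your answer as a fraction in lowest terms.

Expected cooperation value is 64 + p·64 + p²·64 + … = 64/(1−p); deviation gives 75 + p·24/(1−p).
64 ≥ 75(1−p) + 24p ⇒ 51p ≥ 11 ⇒ p ≥ 11/51.

11/51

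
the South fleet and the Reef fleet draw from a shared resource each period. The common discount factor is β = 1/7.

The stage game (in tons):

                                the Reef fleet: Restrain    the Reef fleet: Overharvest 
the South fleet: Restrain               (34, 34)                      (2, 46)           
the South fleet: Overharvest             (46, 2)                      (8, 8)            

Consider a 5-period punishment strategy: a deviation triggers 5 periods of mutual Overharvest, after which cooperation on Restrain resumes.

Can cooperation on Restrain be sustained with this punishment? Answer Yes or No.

No

A one-shot deviation gives 46 now, then 8 for 5 periods, then back to 34.
Gain from deviating: (46−34) today; loss: (34−8) in each of the next 5 periods.
No-deviation condition: (34−8)(β+…+β^5) ≥ 46−34, i.e. β+…+β^5 ≥ 6/13.
At β = 1/7: β+…+β^5 = 0.1667 < 0.4615.
So cooperation is not sustainable.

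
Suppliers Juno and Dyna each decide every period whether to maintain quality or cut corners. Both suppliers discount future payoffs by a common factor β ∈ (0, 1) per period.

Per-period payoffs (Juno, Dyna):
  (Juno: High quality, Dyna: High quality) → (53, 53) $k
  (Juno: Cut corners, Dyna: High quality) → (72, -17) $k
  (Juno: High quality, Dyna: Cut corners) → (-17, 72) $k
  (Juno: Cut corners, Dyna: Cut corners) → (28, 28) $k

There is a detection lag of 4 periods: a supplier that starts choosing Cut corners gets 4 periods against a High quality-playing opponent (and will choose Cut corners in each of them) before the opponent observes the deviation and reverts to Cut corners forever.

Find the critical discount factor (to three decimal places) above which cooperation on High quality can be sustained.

0.811

A deviator earns 72 for 4 periods, then 28 forever; cooperating earns 53 forever. Multiplying the IC by (1−β):
53 ≥ 72(1−β^4) + 28β^4, so 44·β^4 ≥ 19 and β^4 ≥ 19/44.
β ≥ (19/44)^(1/4) ≈ 0.811.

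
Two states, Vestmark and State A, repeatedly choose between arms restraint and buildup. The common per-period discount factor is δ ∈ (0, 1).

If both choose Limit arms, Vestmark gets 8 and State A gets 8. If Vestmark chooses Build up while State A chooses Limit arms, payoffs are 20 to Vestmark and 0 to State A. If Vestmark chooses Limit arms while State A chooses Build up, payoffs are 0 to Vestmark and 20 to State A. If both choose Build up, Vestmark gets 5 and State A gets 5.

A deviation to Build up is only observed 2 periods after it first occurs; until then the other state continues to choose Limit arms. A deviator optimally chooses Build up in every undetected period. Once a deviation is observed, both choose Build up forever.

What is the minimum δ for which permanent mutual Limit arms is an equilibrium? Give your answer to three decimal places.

A deviator earns 20 for 2 periods, then 5 forever; cooperating earns 8 forever. Multiplying the IC by (1−δ):
8 ≥ 20(1−δ^2) + 5δ^2, so 15·δ^2 ≥ 12 and δ^2 ≥ 4/5.
δ ≥ (4/5)^(1/2) ≈ 0.894.

0.894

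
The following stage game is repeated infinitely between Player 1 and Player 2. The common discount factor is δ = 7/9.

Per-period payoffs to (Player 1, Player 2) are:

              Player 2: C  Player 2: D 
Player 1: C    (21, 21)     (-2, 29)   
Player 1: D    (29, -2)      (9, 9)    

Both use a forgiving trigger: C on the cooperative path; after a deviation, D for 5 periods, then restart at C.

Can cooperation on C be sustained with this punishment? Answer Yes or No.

Comparing payoff streams over the 6 periods until play realigns: cooperate → 21(1+δ+…+δ^5); deviate → 29 + 9(δ+…+δ^5).
Cooperation is sustained iff (21−9)(δ+…+δ^5) ≥ 29−21.
δ+…+δ^5 = 7/9·(1−(7/9)^5)/(1−7/9) = 2.5038, and (29−21)/(21−9) = 0.6667.
2.5038 ≥ 0.6667, so cooperation is sustainable.

Yes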